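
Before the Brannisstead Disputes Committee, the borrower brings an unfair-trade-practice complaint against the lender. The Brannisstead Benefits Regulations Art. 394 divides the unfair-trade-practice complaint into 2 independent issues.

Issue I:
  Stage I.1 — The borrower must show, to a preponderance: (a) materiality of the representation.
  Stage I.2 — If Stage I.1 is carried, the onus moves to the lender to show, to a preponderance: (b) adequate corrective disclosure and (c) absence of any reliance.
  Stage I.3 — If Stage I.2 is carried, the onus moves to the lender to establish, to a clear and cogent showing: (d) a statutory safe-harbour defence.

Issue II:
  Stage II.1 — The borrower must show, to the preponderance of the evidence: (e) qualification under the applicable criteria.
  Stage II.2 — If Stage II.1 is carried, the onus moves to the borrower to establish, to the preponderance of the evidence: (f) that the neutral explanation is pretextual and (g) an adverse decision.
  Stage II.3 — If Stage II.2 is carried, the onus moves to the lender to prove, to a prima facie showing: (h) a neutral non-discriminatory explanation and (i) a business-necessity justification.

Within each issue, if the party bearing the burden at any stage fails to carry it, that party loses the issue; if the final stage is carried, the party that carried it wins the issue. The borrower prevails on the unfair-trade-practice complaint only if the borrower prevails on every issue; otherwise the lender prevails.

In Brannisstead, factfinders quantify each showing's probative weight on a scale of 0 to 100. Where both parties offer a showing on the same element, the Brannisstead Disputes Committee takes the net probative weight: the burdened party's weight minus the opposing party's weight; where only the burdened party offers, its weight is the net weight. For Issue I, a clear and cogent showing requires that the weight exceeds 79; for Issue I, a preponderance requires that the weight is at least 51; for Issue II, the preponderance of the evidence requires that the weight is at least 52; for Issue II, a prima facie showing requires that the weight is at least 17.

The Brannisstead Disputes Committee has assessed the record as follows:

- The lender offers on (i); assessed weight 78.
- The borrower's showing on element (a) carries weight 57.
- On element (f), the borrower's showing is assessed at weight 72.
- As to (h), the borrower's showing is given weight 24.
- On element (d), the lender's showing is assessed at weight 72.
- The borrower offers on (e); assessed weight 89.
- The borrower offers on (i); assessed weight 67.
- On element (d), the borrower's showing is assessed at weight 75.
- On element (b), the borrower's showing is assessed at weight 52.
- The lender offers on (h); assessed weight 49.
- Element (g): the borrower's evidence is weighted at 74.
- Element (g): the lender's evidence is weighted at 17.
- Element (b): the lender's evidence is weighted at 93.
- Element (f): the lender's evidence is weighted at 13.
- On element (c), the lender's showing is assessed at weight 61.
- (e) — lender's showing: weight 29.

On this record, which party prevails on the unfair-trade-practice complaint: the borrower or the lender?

borrower

— Issue I —
Stage I.1 — burden on borrower; standard: a preponderance (weight is at least 51).
    (a): 57 ≥ 51 [met]
  Stage I.1 is satisfied; the onus moves to the lender.
Stage I.2 — burden on lender; standard: a preponderance (weight is at least 51).
    (b): 93 − 52 = 41 < 51 [not met]
    (c): 61 ≥ 51 [met]
  The lender does not carry Stage I.2.
The borrower prevails on this issue.
— Issue II —
At Stage II.1 the borrower must meet the preponderance of the evidence (weight is at least 52): on (e) the weight is 89 less the opposing 29 gives net 60, which does reach 52, so (e) meets the standard.
  Stage II.1 carried; the burden remains with the borrower.
At Stage II.2 the borrower must meet the preponderance of the evidence (weight is at least 52): on (f) the weight is 72 less the opposing 13 gives net 59, which does reach 52, so (f) meets the standard; on (g) the weight is 74 less the opposing 17 gives net 57, ≥ 52, so (g) meets the standard.
  The borrower carries Stage II.2; the lender now bears the burden.
At Stage II.3 the lender must meet a prima facie showing (weight is at least 17): on (h) the weight is 49 less the opposing 24 gives net 25, which does reach 17, so (h) meets the standard; on (i) the weight is 78 less the opposing 67 gives net 11, < 17, so (i) does not meet the standard.
  Not every element is met, so the lender fails to carry Stage II.3.
The analysis ends at Stage II.3; the borrower prevails on this issue.
Per-issue: Issue I → borrower; Issue II → borrower. The borrower must prevail on every issue; overall, the borrower prevails.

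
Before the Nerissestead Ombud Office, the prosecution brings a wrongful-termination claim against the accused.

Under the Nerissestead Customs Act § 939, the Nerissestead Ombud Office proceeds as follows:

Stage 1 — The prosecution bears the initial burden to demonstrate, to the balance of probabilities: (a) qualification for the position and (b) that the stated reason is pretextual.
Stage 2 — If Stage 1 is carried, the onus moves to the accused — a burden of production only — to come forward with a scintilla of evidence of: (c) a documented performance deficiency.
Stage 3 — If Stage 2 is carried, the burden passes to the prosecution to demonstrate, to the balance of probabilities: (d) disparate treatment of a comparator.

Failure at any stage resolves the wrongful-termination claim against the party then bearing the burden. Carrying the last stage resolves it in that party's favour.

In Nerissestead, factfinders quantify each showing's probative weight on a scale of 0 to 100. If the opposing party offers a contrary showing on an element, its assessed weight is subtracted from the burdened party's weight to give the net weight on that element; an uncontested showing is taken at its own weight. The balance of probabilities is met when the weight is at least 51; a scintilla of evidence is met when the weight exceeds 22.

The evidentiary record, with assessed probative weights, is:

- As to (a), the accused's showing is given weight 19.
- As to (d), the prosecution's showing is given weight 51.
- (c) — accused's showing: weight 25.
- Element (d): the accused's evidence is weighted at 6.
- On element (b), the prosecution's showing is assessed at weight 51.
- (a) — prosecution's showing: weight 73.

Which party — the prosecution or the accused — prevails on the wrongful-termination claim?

Stage 1 — burden on prosecution; standard: the balance of probabilities (weight is at least 51).
    (a): 73 − 19 = 54 ≥ 51 [met]
    (b): 51 ≥ 51 [met]
  Stage 1 carried; the burden shifts to the accused.
Stage 2 — burden on accused; standard: a scintilla of evidence (weight exceeds 22).
    (c): 25 > 22 [met]
  The accused carries Stage 2; the prosecution now bears the burden.
Stage 3 — burden on prosecution; standard: the balance of probabilities (weight is at least 51).
    (d): 51 − 6 = 45 < 51 [not met]
  Stage 3 not carried; the prosecution fails its burden.
So the accused prevails.

accused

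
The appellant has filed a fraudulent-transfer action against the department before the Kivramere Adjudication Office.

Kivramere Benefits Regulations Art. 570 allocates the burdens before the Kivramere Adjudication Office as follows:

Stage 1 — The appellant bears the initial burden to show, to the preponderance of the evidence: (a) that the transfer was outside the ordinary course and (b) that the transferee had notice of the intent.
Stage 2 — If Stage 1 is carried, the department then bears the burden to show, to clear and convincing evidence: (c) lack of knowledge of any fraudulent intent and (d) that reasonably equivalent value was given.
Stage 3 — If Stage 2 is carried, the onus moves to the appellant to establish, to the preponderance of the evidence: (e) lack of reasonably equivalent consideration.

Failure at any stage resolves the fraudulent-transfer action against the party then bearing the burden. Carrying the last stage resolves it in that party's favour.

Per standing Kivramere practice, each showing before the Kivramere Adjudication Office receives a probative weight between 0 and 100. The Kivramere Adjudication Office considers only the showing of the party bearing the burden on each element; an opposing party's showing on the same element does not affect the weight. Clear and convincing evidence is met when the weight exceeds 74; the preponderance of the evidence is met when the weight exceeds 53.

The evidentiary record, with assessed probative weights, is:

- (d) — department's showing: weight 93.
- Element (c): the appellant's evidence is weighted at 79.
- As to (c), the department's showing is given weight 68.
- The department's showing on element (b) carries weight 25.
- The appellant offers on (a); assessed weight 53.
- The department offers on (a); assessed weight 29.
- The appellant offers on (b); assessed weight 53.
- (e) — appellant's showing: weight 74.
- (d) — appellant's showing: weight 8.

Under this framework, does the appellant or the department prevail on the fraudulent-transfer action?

department

Stage 1 (appellant, the preponderance of the evidence, weight exceeds 53): (a) 53 (department's 29 disregarded) ≤ 53 — fails; (b) 53 (department's 25 disregarded) ≤ 53 — fails.
  Not every element is met, so the appellant fails to carry Stage 1.
The department prevails.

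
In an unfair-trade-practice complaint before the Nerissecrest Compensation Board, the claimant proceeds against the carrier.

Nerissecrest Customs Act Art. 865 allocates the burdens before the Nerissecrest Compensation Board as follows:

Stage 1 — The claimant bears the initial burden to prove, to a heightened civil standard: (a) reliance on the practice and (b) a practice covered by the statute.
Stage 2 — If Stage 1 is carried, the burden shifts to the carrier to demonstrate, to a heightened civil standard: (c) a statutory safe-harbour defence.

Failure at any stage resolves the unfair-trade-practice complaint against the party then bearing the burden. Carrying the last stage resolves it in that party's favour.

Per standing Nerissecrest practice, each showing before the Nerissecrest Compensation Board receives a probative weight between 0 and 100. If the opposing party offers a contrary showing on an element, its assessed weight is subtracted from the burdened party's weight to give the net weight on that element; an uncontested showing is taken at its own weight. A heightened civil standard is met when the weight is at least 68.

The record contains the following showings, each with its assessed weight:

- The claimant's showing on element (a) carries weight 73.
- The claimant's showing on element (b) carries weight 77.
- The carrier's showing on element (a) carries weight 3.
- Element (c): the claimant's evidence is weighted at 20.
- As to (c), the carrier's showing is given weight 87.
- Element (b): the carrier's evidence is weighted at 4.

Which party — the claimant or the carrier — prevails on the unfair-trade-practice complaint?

claimant

At Stage 1 the claimant must meet a heightened civil standard (weight is at least 68): on (a) the weight is 73 less the opposing 3 gives net 70, which does reach 68, so (a) meets the standard; on (b) the weight is 77 less the opposing 4 gives net 73, ≥ 68, so (b) meets the standard.
  Stage 1 carried; the burden shifts to the carrier.
At Stage 2 the carrier must meet a heightened civil standard (weight is at least 68): on (c) the weight is 87 less the opposing 20 gives net 67, which does not reach 68, so (c) does not meet the standard.
  Not every element is met, so the carrier fails to carry Stage 2.
The claimant prevails.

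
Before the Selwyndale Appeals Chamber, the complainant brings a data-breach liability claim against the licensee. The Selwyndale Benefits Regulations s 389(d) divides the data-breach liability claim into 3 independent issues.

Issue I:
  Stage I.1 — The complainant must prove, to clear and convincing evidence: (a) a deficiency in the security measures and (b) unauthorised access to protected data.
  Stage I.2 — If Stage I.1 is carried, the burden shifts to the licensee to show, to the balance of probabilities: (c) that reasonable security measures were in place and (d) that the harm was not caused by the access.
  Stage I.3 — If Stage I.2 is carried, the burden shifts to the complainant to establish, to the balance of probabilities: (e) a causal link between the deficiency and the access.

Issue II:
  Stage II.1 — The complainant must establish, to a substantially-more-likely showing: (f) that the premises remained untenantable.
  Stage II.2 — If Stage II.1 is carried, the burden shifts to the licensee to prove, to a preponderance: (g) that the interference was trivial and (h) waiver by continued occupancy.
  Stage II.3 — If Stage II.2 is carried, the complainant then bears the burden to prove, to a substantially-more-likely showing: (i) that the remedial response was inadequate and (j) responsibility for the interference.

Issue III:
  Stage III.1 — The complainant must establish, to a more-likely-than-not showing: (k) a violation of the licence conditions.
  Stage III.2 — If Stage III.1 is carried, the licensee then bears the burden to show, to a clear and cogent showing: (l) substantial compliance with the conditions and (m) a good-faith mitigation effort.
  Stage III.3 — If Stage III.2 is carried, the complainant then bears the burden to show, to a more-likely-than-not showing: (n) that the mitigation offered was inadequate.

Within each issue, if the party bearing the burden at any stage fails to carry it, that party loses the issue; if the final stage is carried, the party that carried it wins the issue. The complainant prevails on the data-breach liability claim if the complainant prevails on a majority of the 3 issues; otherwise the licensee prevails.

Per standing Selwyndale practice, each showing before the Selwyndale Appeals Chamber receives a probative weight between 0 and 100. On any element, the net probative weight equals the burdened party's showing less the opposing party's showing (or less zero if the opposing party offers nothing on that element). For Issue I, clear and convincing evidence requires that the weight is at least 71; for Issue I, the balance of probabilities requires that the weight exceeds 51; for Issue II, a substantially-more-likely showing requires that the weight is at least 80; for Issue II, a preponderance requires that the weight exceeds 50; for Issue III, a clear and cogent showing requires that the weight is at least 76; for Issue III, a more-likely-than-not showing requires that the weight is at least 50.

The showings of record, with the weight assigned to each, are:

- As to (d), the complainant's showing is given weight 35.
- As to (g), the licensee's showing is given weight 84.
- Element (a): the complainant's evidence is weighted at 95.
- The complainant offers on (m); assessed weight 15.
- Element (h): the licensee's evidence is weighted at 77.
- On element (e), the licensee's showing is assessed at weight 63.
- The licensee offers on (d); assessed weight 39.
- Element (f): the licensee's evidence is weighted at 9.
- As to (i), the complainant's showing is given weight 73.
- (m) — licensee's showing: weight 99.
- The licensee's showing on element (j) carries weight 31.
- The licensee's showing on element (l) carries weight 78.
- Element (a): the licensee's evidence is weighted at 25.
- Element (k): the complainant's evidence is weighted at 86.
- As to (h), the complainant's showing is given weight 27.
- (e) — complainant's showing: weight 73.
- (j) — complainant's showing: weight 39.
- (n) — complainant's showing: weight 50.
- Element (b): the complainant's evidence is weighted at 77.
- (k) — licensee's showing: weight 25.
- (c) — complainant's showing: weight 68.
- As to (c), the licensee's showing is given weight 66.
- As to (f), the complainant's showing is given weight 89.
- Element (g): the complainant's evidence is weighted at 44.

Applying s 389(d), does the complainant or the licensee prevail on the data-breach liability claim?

complainant

— Issue I —
Stage I.1 (complainant, clear and convincing evidence, weight is at least 71): (a) net 95−25=70 < 71 — fails; (b) 77 ≥ 71 — meets.
  The complainant does not carry Stage I.1.
So the licensee prevails on this issue.
— Issue II —
Stage II.1 — burden on complainant; standard: a substantially-more-likely showing (weight is at least 80).
    (f): 89 − 9 = 80 ≥ 80 [met]
  The complainant carries Stage II.1; the licensee now bears the burden.
Stage II.2 — burden on licensee; standard: a preponderance (weight exceeds 50).
    (g): 84 − 44 = 40 ≤ 50 [not met]
    (h): 77 − 27 = 50 ≤ 50 [not met]
  Not every element is met, so the licensee fails to carry Stage II.2.
So the complainant prevails on this issue.
— Issue III —
At Stage III.1 the complainant must meet a more-likely-than-not showing (weight is at least 50): on (k) the weight is 86 less the opposing 25 gives net 61, ≥ 50, so (k) meets the standard.
  All elements met. The burden passes to the licensee.
At Stage III.2 the licensee must meet a clear and cogent showing (weight is at least 76): on (l) the weight is 78, which does reach 76, so (l) meets the standard; on (m) the weight is 99 less the opposing 15 gives net 84, which does reach 76, so (m) meets the standard.
  The licensee carries Stage III.2; the complainant now bears the burden.
At Stage III.3 the complainant must meet a more-likely-than-not showing (weight is at least 50): on (n) the weight is 50, which does reach 50, so (n) meets the standard.
  All elements met at the final stage.
With every stage satisfied, the complainant prevails on this issue.
Per-issue: Issue I → licensee; Issue II → complainant; Issue III → complainant. The complainant must prevail on a majority of issues; overall, the complainant prevails.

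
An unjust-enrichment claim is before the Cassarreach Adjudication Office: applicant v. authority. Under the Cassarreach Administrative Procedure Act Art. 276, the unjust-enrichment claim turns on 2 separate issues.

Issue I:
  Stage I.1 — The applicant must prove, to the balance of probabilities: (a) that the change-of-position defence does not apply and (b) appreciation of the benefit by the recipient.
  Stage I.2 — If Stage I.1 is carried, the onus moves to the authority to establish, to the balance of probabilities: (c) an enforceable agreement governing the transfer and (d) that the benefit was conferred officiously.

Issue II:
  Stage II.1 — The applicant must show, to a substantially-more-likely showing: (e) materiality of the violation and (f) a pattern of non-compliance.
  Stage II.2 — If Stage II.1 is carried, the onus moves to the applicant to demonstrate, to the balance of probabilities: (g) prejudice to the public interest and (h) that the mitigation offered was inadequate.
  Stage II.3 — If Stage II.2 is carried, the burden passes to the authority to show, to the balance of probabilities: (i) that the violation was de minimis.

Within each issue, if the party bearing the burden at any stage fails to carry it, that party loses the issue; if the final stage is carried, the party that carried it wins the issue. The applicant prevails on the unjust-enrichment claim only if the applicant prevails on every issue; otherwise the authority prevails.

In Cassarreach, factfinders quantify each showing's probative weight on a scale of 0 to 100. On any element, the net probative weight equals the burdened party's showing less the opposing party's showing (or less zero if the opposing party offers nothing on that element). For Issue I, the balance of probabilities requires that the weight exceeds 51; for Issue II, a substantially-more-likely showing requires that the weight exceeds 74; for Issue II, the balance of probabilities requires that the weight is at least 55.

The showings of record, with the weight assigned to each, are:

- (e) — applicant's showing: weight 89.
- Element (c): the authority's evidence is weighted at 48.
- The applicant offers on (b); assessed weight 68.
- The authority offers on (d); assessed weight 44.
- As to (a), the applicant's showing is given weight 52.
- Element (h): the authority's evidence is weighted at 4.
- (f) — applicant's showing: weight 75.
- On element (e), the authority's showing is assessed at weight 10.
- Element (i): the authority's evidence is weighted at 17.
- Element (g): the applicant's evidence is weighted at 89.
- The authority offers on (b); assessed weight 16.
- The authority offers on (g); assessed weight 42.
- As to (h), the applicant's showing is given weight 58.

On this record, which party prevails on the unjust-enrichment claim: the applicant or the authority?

— Issue I —
Stage I.1 — burden on applicant; standard: the balance of probabilities (weight exceeds 51).
    (a): 52 > 51 [met]
    (b): 68 − 16 = 52 > 51 [met]
  The applicant carries Stage I.1; the authority now bears the burden.
Stage I.2 — burden on authority; standard: the balance of probabilities (weight exceeds 51).
    (c): 48 ≤ 51 [not met]
    (d): 44 ≤ 51 [not met]
  Stage I.2 not carried; the authority fails its burden.
The applicant prevails on this issue.
— Issue II —
Stage II.1 — burden on applicant; standard: a substantially-more-likely showing (weight exceeds 74).
    (e): 89 − 10 = 79 > 74 [met]
    (f): 75 > 74 [met]
  Stage II.1 is satisfied; the applicant continues to bear the burden.
Stage II.2 — burden on applicant; standard: the balance of probabilities (weight is at least 55).
    (g): 89 − 42 = 47 < 55 [not met]
    (h): 58 − 4 = 54 < 55 [not met]
  Not every element is met, so the applicant fails to carry Stage II.2.
So the authority prevails on this issue.
Per-issue: Issue I → applicant; Issue II → authority. The applicant must prevail on every issue; overall, the authority prevails.

authority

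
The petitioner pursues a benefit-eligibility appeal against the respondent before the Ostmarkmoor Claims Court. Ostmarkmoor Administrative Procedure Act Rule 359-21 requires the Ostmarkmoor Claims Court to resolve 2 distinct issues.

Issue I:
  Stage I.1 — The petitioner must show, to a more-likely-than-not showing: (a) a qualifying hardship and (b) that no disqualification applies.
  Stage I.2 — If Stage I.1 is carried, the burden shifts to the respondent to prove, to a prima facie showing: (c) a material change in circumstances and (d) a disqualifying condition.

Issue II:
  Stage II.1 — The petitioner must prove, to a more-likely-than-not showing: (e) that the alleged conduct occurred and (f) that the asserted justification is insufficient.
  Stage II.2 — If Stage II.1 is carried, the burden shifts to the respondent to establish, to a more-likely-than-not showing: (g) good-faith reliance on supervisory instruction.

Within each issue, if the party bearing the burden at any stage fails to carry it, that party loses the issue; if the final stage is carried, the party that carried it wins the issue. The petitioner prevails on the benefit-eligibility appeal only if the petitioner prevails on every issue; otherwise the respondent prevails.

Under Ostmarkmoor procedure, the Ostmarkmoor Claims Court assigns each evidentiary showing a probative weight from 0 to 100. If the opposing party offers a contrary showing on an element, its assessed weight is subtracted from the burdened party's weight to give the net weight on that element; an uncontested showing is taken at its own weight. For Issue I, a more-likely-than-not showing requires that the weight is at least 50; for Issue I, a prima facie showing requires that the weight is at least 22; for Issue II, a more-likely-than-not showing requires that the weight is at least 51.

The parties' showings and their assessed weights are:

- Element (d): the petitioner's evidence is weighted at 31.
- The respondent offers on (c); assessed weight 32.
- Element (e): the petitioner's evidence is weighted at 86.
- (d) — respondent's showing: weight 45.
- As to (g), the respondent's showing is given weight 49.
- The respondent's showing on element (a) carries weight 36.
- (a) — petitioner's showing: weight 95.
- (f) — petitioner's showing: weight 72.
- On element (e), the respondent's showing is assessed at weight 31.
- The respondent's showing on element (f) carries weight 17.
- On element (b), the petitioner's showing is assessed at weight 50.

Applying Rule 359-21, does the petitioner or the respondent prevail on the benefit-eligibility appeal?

petitioner

— Issue I —
Stage I.1 — burden on petitioner; standard: a more-likely-than-not showing (weight is at least 50).
    (a): 95 − 36 = 59 ≥ 50 [met]
    (b): 50 ≥ 50 [met]
  Stage I.1 is satisfied; the onus moves to the respondent.
Stage I.2 — burden on respondent; standard: a prima facie showing (weight is at least 22).
    (c): 32 ≥ 22 [met]
    (d): 45 − 31 = 14 < 22 [not met]
  The respondent does not carry Stage I.2.
So the petitioner prevails on this issue.
— Issue II —
At Stage II.1 the petitioner must meet a more-likely-than-not showing (weight is at least 51): on (e) the weight is 86 less the opposing 31 gives net 55, ≥ 51, so (e) meets the standard; on (f) the weight is 72 less the opposing 17 gives net 55, which does reach 51, so (f) meets the standard.
  Stage II.1 carried; the burden shifts to the respondent.
At Stage II.2 the respondent must meet a more-likely-than-not showing (weight is at least 51): on (g) the weight is 49, < 51, so (g) does not meet the standard.
  Stage II.2 not carried; the respondent fails its burden.
The petitioner prevails on this issue.
Per-issue: Issue I → petitioner; Issue II → petitioner. The petitioner must prevail on every issue; overall, the petitioner prevails.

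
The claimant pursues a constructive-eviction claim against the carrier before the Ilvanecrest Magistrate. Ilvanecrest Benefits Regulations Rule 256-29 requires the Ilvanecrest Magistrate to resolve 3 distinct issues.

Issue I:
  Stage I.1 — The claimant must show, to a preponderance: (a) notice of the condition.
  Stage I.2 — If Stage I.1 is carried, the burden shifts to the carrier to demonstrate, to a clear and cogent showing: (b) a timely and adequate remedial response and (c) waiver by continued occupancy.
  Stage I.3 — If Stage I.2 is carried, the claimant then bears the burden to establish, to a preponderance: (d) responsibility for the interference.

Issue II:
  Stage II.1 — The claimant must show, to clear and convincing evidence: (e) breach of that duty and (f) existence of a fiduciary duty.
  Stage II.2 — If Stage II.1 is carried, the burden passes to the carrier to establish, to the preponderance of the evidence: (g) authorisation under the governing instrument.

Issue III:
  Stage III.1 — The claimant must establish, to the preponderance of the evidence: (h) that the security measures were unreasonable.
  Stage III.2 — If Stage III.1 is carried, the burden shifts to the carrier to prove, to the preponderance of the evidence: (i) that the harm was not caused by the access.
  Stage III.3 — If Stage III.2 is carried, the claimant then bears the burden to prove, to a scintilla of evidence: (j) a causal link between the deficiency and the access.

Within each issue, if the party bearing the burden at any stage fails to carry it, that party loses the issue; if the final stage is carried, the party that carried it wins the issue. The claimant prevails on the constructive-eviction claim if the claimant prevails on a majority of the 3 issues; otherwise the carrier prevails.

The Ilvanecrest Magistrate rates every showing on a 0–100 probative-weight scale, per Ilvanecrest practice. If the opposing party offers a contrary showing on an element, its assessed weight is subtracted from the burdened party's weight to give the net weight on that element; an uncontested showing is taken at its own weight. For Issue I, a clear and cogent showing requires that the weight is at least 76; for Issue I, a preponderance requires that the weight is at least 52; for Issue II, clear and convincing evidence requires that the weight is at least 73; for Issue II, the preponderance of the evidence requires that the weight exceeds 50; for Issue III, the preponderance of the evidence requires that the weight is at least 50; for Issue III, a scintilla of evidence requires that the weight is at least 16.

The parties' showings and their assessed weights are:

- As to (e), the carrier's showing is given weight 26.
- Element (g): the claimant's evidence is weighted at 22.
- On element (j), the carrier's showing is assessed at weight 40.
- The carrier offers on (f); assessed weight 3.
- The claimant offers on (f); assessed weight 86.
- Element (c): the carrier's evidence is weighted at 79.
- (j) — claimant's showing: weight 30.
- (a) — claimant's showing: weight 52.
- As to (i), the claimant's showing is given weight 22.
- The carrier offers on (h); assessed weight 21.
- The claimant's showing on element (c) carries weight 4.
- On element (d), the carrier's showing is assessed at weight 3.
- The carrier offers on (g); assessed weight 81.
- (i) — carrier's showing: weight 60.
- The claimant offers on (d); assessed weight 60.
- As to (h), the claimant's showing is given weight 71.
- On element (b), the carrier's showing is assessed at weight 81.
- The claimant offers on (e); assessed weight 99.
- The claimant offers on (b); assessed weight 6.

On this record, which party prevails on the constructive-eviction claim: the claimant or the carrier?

claimant

— Issue I —
Stage I.1 — burden on claimant; standard: a preponderance (weight is at least 52).
    (a): 52 ≥ 52 [met]
  Stage I.1 is satisfied; the onus moves to the carrier.
Stage I.2 — burden on carrier; standard: a clear and cogent showing (weight is at least 76).
    (b): 81 − 6 = 75 < 76 [not met]
    (c): 79 − 4 = 75 < 76 [not met]
  The carrier does not carry Stage I.2.
The analysis ends at Stage I.2; the claimant prevails on this issue.
— Issue II —
At Stage II.1 the claimant must meet clear and convincing evidence (weight is at least 73): on (e) the weight is 99 less the opposing 26 gives net 73, which does reach 73, so (e) meets the standard; on (f) the weight is 86 less the opposing 3 gives net 83, ≥ 73, so (f) meets the standard.
  Stage II.1 is satisfied; the onus moves to the carrier.
At Stage II.2 the carrier must meet the preponderance of the evidence (weight exceeds 50): on (g) the weight is 81 less the opposing 22 gives net 59, > 50, so (g) meets the standard.
  The carrier carries the last stage.
With every stage satisfied, the carrier prevails on this issue.
— Issue III —
At Stage III.1 the claimant must meet the preponderance of the evidence (weight is at least 50): on (h) the weight is 71 less the opposing 21 gives net 50, which does reach 50, so (h) meets the standard.
  All elements met. The burden passes to the carrier.
At Stage III.2 the carrier must meet the preponderance of the evidence (weight is at least 50): on (i) the weight is 60 less the opposing 22 gives net 38, which does not reach 50, so (i) does not meet the standard.
  Stage III.2 not carried; the carrier fails its burden.
So the claimant prevails on this issue.
Per-issue: Issue I → claimant; Issue II → carrier; Issue III → claimant. The claimant must prevail on a majority of issues; overall, the claimant prevails.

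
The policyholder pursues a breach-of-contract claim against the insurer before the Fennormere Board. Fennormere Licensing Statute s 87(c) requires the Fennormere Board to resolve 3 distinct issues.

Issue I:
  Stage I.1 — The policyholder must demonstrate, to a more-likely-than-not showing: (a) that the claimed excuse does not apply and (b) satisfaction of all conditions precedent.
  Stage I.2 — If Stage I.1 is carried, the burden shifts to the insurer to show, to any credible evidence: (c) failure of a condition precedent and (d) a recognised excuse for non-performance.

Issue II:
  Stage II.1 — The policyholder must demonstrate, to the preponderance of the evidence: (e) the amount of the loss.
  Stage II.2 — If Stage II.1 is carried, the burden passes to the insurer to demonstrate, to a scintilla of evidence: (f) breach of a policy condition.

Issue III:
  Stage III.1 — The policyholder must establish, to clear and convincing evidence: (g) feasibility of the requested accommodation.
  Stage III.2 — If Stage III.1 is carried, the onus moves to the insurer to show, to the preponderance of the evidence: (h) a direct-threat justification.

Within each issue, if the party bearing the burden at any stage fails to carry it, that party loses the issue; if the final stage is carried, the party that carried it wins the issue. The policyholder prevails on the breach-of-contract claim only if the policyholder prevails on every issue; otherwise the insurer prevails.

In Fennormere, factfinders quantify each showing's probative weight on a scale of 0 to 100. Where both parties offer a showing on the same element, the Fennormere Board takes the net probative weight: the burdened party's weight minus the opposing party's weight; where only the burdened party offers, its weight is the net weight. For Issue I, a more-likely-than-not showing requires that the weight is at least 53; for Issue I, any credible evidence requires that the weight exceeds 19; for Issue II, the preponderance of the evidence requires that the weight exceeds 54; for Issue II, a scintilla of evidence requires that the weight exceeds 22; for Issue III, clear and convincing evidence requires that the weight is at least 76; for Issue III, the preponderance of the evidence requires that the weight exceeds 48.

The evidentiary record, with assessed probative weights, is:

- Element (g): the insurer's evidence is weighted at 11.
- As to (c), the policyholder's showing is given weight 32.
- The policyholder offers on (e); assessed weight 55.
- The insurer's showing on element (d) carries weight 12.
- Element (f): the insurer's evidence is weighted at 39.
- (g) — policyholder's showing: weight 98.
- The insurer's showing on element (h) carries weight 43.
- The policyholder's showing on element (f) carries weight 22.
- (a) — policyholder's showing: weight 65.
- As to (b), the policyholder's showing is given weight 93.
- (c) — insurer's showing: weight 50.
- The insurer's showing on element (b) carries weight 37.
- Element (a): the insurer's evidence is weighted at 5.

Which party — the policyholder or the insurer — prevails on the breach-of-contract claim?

policyholder

— Issue I —
At Stage I.1 the policyholder must meet a more-likely-than-not showing (weight is at least 53): on (a) the weight is 65 less the opposing 5 gives net 60, ≥ 53, so (a) meets the standard; on (b) the weight is 93 less the opposing 37 gives net 56, which does reach 53, so (b) meets the standard.
  Stage I.1 carried; the burden shifts to the insurer.
At Stage I.2 the insurer must meet any credible evidence (weight exceeds 19): on (c) the weight is 50 less the opposing 32 gives net 18, which does not exceed 19, so (c) does not meet the standard; on (d) the weight is 12, ≤ 19, so (d) does not meet the standard.
  The insurer does not carry Stage I.2.
The policyholder prevails on this issue.
— Issue II —
Stage II.1 — burden on policyholder; standard: the preponderance of the evidence (weight exceeds 54).
    (e): 55 > 54 [met]
  Stage II.1 is satisfied; the onus moves to the insurer.
Stage II.2 — burden on insurer; standard: a scintilla of evidence (weight exceeds 22).
    (f): 39 − 22 = 17 ≤ 22 [not met]
  Stage II.2 not carried; the insurer fails its burden.
So the policyholder prevails on this issue.
— Issue III —
Stage III.1 (policyholder, clear and convincing evidence, weight is at least 76): (g) net 98−11=87 ≥ 76 — meets.
  Stage III.1 carried; the burden shifts to the insurer.
Stage III.2 (insurer, the preponderance of the evidence, weight exceeds 48): (h) 43 ≤ 48 — fails.
  The insurer does not carry Stage III.2.
So the policyholder prevails on this issue.
Per-issue: Issue I → policyholder; Issue II → policyholder; Issue III → policyholder. The policyholder must prevail on every issue; overall, the policyholder prevails.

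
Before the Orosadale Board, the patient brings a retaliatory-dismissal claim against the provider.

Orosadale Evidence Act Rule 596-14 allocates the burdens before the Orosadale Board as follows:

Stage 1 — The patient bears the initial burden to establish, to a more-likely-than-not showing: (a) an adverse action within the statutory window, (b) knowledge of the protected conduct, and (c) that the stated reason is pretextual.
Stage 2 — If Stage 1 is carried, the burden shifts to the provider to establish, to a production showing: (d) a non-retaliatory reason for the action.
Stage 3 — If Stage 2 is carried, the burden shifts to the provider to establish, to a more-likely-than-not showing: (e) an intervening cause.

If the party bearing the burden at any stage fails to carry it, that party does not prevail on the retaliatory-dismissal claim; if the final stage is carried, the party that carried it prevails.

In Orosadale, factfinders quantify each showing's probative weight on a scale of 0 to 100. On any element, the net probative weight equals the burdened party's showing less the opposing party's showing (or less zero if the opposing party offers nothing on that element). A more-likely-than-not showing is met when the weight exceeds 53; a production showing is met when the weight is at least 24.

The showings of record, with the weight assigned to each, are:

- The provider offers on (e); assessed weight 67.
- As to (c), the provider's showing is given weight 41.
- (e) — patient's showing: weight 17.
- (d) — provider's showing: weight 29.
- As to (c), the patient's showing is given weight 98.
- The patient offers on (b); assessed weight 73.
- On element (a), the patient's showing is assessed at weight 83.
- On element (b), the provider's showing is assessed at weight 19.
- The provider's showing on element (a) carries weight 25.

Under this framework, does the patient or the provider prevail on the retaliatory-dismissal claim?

patient

Stage 1 (patient, a more-likely-than-not showing, weight exceeds 53): (a) net 83−25=58 > 53 — meets; (b) net 73−19=54 > 53 — meets; (c) net 98−41=57 > 53 — meets.
  Stage 1 is satisfied; the onus moves to the provider.
Stage 2 (provider, a production showing, weight is at least 24): (d) 29 ≥ 24 — meets.
  All elements met. The provider retains the burden for Stage 3.
Stage 3 (provider, a more-likely-than-not showing, weight exceeds 53): (e) net 67−17=50 ≤ 53 — fails.
  Stage 3 not carried; the provider fails its burden.
So the patient prevails.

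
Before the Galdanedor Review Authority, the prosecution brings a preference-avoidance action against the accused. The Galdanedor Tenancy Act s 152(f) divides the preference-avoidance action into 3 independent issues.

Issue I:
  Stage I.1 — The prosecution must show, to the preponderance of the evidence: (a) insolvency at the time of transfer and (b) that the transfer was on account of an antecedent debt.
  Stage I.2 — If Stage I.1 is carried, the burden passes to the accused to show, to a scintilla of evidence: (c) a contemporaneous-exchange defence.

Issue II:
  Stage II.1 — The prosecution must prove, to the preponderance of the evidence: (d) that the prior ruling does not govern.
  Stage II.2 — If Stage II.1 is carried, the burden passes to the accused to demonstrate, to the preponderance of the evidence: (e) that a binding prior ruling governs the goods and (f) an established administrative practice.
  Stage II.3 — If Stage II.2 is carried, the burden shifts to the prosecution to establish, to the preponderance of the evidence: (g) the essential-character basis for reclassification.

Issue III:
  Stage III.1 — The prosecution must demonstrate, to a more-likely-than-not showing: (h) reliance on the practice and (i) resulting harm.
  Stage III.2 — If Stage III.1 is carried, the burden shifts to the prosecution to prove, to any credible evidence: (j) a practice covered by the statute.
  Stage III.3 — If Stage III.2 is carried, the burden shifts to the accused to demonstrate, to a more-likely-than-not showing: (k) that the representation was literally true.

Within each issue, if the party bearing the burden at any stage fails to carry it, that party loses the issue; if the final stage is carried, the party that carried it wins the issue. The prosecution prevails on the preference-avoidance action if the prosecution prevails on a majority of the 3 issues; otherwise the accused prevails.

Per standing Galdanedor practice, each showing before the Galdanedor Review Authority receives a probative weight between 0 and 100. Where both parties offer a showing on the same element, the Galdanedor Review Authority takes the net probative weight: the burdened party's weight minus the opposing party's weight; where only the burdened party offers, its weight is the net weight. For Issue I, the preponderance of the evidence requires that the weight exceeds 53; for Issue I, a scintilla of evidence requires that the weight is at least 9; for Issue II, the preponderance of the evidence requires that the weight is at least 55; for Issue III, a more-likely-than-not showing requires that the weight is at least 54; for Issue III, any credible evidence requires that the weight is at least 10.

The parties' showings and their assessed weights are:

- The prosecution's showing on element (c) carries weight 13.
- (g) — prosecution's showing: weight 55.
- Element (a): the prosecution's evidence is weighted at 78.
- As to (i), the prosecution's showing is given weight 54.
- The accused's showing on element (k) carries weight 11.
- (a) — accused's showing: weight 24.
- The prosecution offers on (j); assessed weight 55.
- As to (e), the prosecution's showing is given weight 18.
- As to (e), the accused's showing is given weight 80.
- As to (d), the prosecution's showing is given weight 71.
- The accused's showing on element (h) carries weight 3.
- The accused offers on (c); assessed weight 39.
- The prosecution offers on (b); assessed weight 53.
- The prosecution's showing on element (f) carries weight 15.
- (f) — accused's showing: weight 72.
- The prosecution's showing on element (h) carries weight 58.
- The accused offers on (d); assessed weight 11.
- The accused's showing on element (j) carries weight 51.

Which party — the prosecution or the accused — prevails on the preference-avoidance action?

accused

— Issue I —
Stage I.1 — burden on prosecution; standard: the preponderance of the evidence (weight exceeds 53).
    (a): 78 − 24 = 54 > 53 [met]
    (b): 53 ≤ 53 [not met]
  The prosecution does not carry Stage I.1.
The accused prevails on this issue.
— Issue II —
Stage II.1 (prosecution, the preponderance of the evidence, weight is at least 55): (d) net 71−11=60 ≥ 55 — meets.
  The prosecution carries Stage II.1; the accused now bears the burden.
Stage II.2 (accused, the preponderance of the evidence, weight is at least 55): (e) net 80−18=62 ≥ 55 — meets; (f) net 72−15=57 ≥ 55 — meets.
  The accused carries Stage II.2; the prosecution now bears the burden.
Stage II.3 (prosecution, the preponderance of the evidence, weight is at least 55): (g) 55 ≥ 55 — meets.
  The prosecution carries the last stage.
Every stage carried; the prosecution prevails on this issue.
— Issue III —
At Stage III.1 the prosecution must meet a more-likely-than-not showing (weight is at least 54): on (h) the weight is 58 less the opposing 3 gives net 55, ≥ 54, so (h) meets the standard; on (i) the weight is 54, which does reach 54, so (i) meets the standard.
  All elements met. The prosecution retains the burden for Stage III.2.
At Stage III.2 the prosecution must meet any credible evidence (weight is at least 10): on (j) the weight is 55 less the opposing 51 gives net 4, < 10, so (j) does not meet the standard.
  The prosecution does not carry Stage III.2.
The accused prevails on this issue.
Per-issue: Issue I → accused; Issue II → prosecution; Issue III → accused. The prosecution must prevail on a majority of issues; overall, the accused prevails.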